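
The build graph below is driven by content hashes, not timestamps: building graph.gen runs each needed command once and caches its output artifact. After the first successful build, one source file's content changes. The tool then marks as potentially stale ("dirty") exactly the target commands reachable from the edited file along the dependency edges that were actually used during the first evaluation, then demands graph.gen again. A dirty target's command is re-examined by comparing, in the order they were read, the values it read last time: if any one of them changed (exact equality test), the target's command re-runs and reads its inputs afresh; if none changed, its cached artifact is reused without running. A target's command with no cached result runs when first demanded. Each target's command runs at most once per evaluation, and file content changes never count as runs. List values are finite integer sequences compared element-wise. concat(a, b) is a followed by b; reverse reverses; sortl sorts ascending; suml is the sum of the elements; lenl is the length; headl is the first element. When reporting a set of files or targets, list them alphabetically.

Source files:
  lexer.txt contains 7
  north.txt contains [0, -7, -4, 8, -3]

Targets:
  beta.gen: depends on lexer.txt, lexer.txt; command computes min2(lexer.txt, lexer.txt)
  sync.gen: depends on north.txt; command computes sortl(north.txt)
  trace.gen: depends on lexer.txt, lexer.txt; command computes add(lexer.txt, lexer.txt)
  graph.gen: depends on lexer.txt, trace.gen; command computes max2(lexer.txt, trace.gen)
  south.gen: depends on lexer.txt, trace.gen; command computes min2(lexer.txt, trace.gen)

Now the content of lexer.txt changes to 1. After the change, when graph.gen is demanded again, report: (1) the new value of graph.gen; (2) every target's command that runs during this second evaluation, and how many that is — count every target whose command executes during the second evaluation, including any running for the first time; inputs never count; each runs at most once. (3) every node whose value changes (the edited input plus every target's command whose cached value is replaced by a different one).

graph.gen now evaluates to 2.
Run set: graph.gen, trace.gen (2 run).
Changed values: graph.gen, lexer.txt, trace.gen.

Initial pass — values computed on the first demand:
  trace.gen = add(7, 7) = 14
  graph.gen = max2(7, 14) = 14

Second demand — change propagation:
  trace.gen: re-runs because lexer.txt 7->1; lexer.txt 7->1; new result 2.
  graph.gen: re-runs because lexer.txt 7->1; trace.gen 14->2; new result 2.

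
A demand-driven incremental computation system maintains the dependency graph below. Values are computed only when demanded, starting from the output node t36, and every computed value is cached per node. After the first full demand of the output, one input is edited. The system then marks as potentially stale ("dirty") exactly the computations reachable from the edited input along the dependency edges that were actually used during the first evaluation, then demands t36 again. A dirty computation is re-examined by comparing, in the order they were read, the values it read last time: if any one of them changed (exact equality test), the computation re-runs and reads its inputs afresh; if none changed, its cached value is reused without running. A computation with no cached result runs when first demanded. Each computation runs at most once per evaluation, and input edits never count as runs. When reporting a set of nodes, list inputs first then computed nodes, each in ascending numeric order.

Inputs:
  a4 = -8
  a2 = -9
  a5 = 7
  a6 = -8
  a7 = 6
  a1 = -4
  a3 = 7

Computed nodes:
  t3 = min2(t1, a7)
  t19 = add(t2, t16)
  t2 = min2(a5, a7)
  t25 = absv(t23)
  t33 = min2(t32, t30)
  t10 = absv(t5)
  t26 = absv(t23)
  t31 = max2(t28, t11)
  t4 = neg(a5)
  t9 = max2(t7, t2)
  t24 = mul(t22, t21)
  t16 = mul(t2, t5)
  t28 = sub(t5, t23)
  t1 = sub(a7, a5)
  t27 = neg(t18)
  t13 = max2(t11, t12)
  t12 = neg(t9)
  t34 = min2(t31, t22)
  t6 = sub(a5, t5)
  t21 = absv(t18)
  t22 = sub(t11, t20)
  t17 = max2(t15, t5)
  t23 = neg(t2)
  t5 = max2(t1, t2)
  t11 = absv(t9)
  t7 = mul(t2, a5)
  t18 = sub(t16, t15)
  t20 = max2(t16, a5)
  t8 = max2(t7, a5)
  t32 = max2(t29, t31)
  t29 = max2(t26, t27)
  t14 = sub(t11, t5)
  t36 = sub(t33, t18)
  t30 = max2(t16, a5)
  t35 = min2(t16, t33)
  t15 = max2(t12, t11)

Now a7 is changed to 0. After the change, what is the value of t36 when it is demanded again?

New value of t36: 0.

First evaluation (everything demanded from the output):
  t1 = sub(6, 7) = -1
  t2 = min2(7, 6) = 6
  t5 = max2(-1, 6) = 6
  t7 = mul(6, 7) = 42
  t9 = max2(42, 6) = 42
  t11 = absv(42) = 42
  t12 = neg(42) = -42
  t15 = max2(-42, 42) = 42
  t16 = mul(6, 6) = 36
  t18 = sub(36, 42) = -6
  t23 = neg(6) = -6
  t26 = absv(-6) = 6
  t27 = neg(-6) = 6
  t28 = sub(6, -6) = 12
  t29 = max2(6, 6) = 6
  t30 = max2(36, 7) = 36
  t31 = max2(12, 42) = 42
  t32 = max2(6, 42) = 42
  t33 = min2(42, 36) = 36
  t36 = sub(36, -6) = 42

Propagation after the edit:
  t1: runs — a7 6->0; result -7.
  t2: runs — a7 6->0; result 0.
  t5: runs — t1 -1->-7; t2 6->0; result 0.
  t7: runs — t2 6->0; result 0.
  t9: runs — t7 42->0; t2 6->0; result 0.
  t11: runs — t9 42->0; result 0.
  t12: runs — t9 42->0; result 0.
  t15: runs — t12 -42->0; t11 42->0; result 0.
  t16: runs — t2 6->0; t5 6->0; result 0.
  t18: runs — t16 36->0; t15 42->0; result 0.
  t23: runs — t2 6->0; result 0.
  t26: runs — t23 -6->0; result 0.
  t27: runs — t18 -6->0; result 0.
  t28: runs — t5 6->0; t23 -6->0; result 0.
  t29: runs — t26 6->0; t27 6->0; result 0.
  t30: runs — t16 36->0; result 7.
  t31: runs — t28 12->0; t11 42->0; result 0.
  t32: runs — t29 6->0; t31 42->0; result 0.
  t33: runs — t32 42->0; t30 36->7; result 0.
  t36: runs — t33 36->0; t18 -6->0; result 0.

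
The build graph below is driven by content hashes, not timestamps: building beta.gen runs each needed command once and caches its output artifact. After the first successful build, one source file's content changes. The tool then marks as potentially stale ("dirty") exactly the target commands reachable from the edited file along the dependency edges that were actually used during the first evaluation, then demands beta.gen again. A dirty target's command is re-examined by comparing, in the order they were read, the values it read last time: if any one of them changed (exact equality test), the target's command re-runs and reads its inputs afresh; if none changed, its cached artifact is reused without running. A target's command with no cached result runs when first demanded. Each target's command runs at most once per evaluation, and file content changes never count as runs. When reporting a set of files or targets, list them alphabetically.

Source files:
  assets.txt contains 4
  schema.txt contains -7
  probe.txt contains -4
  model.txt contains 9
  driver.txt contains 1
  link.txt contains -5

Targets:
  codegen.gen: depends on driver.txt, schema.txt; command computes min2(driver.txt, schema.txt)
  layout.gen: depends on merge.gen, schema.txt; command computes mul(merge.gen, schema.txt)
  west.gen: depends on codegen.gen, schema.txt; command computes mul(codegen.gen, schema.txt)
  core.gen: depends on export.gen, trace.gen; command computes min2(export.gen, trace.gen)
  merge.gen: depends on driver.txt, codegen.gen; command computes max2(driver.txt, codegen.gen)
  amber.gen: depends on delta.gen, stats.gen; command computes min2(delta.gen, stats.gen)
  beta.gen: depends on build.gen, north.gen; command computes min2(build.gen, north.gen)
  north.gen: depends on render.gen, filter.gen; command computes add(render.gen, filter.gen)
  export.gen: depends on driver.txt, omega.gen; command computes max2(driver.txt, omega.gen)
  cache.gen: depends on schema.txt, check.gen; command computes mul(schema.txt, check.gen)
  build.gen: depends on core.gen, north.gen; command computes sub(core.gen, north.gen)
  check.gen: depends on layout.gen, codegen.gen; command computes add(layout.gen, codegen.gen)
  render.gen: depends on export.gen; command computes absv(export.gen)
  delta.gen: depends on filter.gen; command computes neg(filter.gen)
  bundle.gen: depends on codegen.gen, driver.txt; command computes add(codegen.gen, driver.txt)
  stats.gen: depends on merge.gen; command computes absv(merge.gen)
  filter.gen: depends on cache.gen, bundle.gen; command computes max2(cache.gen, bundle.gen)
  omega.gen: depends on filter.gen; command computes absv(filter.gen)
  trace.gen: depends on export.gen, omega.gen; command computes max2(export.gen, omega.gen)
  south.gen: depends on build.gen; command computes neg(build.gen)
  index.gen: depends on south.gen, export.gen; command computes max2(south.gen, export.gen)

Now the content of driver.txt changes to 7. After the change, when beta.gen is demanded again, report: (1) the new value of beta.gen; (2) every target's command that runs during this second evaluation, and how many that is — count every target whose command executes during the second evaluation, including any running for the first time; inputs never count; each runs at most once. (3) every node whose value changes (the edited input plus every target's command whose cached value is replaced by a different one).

beta.gen now evaluates to -392.
Run set: beta.gen, build.gen, bundle.gen, cache.gen, check.gen, codegen.gen, core.gen, export.gen, filter.gen, layout.gen, merge.gen, north.gen, omega.gen, render.gen, trace.gen (15 run).
Changed values: beta.gen, build.gen, bundle.gen, cache.gen, check.gen, core.gen, driver.txt, export.gen, filter.gen, layout.gen, merge.gen, north.gen, omega.gen, render.gen, trace.gen.

Initial pass — values computed on the first demand:
  codegen.gen = min2(1, -7) = -7
  bundle.gen = add(-7, 1) = -6
  merge.gen = max2(1, -7) = 1
  layout.gen = mul(1, -7) = -7
  check.gen = add(-7, -7) = -14
  cache.gen = mul(-7, -14) = 98
  filter.gen = max2(98, -6) = 98
  omega.gen = absv(98) = 98
  export.gen = max2(1, 98) = 98
  render.gen = absv(98) = 98
  north.gen = add(98, 98) = 196
  trace.gen = max2(98, 98) = 98
  core.gen = min2(98, 98) = 98
  build.gen = sub(98, 196) = -98
  beta.gen = min2(-98, 196) = -98

Second demand — change propagation:
  codegen.gen: re-runs because driver.txt 1->7; new result -7 (unchanged).
  bundle.gen: re-runs because driver.txt 1->7; new result 0.
  merge.gen: re-runs because driver.txt 1->7; new result 7.
  layout.gen: re-runs because merge.gen 1->7; new result -49.
  check.gen: re-runs because layout.gen -7->-49; new result -56.
  cache.gen: re-runs because check.gen -14->-56; new result 392.
  filter.gen: re-runs because cache.gen 98->392; bundle.gen -6->0; new result 392.
  omega.gen: re-runs because filter.gen 98->392; new result 392.
  export.gen: re-runs because driver.txt 1->7; omega.gen 98->392; new result 392.
  render.gen: re-runs because export.gen 98->392; new result 392.
  north.gen: re-runs because render.gen 98->392; filter.gen 98->392; new result 784.
  trace.gen: re-runs because export.gen 98->392; omega.gen 98->392; new result 392.
  core.gen: re-runs because export.gen 98->392; trace.gen 98->392; new result 392.
  build.gen: re-runs because core.gen 98->392; north.gen 196->784; new result -392.
  beta.gen: re-runs because build.gen -98->-392; north.gen 196->784; new result -392.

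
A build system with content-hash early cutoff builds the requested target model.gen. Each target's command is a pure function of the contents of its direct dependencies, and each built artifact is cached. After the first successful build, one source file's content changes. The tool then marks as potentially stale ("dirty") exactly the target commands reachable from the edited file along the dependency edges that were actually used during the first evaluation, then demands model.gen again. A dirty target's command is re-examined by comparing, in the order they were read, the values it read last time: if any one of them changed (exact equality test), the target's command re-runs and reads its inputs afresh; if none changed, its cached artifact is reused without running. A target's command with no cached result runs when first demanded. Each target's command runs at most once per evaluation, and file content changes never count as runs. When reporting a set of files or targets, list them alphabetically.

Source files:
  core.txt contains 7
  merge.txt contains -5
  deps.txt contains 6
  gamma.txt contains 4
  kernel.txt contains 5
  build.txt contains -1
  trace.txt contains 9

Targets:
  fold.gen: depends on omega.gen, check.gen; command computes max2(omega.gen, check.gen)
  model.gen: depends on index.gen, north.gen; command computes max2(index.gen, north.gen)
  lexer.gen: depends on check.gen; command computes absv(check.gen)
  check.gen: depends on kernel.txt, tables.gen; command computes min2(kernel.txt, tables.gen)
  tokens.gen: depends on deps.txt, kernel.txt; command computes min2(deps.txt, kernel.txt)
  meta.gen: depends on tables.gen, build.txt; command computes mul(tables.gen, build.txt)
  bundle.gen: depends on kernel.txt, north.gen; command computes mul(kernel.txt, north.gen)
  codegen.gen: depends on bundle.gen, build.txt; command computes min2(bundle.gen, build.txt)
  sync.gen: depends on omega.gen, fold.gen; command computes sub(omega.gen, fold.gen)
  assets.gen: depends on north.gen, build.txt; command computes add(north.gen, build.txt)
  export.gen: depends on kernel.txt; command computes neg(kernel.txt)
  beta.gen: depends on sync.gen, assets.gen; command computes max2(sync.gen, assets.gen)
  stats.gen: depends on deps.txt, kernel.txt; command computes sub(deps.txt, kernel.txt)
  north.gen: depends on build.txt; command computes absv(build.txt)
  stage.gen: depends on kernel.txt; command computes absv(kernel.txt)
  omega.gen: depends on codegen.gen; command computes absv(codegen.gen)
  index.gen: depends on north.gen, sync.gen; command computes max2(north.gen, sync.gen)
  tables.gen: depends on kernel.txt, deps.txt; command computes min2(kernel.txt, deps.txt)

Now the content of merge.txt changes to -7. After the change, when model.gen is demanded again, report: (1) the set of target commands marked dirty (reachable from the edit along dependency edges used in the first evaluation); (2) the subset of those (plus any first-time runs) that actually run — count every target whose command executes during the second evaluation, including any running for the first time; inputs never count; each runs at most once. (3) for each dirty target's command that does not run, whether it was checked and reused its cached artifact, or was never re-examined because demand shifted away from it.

First evaluation (everything demanded from the output):
  north.gen = absv(-1) = 1
  bundle.gen = mul(5, 1) = 5
  codegen.gen = min2(5, -1) = -1
  omega.gen = absv(-1) = 1
  tables.gen = min2(5, 6) = 5
  check.gen = min2(5, 5) = 5
  fold.gen = max2(1, 5) = 5
  sync.gen = sub(1, 5) = -4
  index.gen = max2(1, -4) = 1
  model.gen = max2(1, 1) = 1

Propagation after the edit:
  merge.txt feeds no computation that the output demands — nothing is marked dirty and nothing runs.

Key observation: merge.txt is never demanded by the output, so the edit triggers no recomputation at all.

Marked dirty: none.
Target commands that run: none — 0 in total.
Every dirty target's command ran.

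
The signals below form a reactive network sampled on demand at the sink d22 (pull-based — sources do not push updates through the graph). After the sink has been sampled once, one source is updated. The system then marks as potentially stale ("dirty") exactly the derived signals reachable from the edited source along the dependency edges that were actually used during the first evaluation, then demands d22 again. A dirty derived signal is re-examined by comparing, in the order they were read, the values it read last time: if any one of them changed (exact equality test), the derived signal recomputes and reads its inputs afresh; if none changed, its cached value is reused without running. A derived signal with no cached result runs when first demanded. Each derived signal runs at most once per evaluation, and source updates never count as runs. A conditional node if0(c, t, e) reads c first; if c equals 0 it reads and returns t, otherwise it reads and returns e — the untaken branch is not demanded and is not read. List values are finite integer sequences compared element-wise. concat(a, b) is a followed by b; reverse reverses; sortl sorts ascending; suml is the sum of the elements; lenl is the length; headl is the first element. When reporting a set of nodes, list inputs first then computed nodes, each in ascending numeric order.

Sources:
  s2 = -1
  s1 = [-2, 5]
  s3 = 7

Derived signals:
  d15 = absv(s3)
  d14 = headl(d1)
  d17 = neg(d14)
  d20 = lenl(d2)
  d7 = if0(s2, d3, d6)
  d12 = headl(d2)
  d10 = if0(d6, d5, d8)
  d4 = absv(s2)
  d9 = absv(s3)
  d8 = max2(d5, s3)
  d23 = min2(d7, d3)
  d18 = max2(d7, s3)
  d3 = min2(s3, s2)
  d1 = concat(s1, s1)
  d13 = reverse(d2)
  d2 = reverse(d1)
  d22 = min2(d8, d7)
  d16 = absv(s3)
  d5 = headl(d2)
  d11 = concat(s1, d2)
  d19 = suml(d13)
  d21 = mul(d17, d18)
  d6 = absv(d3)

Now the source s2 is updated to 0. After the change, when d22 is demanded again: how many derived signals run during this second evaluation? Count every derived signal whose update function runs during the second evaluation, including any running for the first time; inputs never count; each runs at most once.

Run set: d3, d7, d22 (3 run).
The important point: the flipped condition redirects demand; d6 is left stale, never re-checked.

Initial pass — values computed on the first demand:
  d1 = concat([-2, 5], [-2, 5]) = [-2, 5, -2, 5]
  d2 = reverse([-2, 5, -2, 5]) = [5, -2, 5, -2]
  d3 = min2(7, -1) = -1
  d5 = headl([5, -2, 5, -2]) = 5
  d6 = absv(-1) = 1
  d7 = if0(s2=-1 -> else branch d6) = 1
  d8 = max2(5, 7) = 7
  d22 = min2(7, 1) = 1

Second demand — change propagation:
  d3: re-runs because s2 -1->0; new result 0.
  d6: dirty yet unreached — the second evaluation never asks for it.
  d7: re-runs because s2 -1->0; new result 0.
  d22: re-runs because d7 1->0; new result 0.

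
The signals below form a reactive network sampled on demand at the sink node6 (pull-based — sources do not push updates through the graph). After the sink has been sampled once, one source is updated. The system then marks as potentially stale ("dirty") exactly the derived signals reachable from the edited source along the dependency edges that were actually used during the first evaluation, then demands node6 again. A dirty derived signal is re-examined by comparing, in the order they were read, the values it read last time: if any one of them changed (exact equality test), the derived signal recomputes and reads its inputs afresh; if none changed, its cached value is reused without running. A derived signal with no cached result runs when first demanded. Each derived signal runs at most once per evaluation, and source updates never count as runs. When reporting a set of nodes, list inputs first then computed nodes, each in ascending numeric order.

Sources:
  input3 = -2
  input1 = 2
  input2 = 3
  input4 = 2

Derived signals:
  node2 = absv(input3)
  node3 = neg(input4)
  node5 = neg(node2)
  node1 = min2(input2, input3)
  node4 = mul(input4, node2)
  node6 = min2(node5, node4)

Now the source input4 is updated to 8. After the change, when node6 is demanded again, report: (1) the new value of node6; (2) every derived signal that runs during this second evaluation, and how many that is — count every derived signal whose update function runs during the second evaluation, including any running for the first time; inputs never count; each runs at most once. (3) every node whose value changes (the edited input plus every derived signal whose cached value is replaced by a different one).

node6 now evaluates to -2.
Run set: node4, node6 (2 run).
Changed values: input4, node4.

Initial pass — values computed on the first demand:
  node2 = absv(-2) = 2
  node4 = mul(2, 2) = 4
  node5 = neg(2) = -2
  node6 = min2(-2, 4) = -2

Second demand — change propagation:
  node4: re-runs because input4 2->8; new result 16.
  node6: re-runs because node4 4->16; new result -2 (unchanged).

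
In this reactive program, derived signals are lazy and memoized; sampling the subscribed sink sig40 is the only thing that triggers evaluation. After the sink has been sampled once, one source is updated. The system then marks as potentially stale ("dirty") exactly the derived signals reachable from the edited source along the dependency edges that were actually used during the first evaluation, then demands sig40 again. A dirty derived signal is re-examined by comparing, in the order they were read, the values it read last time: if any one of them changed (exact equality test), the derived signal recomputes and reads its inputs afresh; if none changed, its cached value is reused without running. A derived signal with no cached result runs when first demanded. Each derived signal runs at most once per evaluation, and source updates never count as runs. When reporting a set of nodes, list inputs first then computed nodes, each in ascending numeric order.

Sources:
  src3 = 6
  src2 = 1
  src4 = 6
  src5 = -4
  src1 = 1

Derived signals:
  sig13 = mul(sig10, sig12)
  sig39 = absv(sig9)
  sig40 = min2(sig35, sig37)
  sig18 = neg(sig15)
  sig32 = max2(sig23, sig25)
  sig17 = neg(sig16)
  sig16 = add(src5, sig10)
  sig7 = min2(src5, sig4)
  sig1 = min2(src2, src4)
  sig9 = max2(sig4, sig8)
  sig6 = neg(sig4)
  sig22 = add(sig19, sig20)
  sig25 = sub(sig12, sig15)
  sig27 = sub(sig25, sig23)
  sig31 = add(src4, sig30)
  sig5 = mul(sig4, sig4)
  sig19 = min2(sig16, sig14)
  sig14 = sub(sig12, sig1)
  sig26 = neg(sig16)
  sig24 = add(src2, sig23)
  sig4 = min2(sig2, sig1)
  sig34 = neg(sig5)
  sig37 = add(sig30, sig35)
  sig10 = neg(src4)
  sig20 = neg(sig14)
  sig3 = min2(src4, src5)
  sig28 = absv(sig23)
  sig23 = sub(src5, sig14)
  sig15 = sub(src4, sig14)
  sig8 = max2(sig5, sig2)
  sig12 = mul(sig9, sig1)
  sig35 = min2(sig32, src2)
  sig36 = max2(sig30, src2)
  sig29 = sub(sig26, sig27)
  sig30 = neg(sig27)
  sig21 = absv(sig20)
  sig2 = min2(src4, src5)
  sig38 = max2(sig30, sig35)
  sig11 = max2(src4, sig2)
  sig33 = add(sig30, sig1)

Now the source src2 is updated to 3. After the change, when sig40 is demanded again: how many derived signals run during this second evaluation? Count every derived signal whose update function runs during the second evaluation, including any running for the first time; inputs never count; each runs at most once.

13 derived signals run: sig1, sig4, sig12, sig14, sig15, sig23, sig25, sig27, sig30, sig32, sig35, sig37, sig40.
Note where the cutoff bites: sig5 is checked, finds nothing changed, and keeps its cache.

First demand of the output computes:
  sig1 = min2(1, 6) = 1
  sig2 = min2(6, -4) = -4
  sig4 = min2(-4, 1) = -4
  sig5 = mul(-4, -4) = 16
  sig8 = max2(16, -4) = 16
  sig9 = max2(-4, 16) = 16
  sig12 = mul(16, 1) = 16
  sig14 = sub(16, 1) = 15
  sig15 = sub(6, 15) = -9
  sig23 = sub(-4, 15) = -19
  sig25 = sub(16, -9) = 25
  sig27 = sub(25, -19) = 44
  sig30 = neg(44) = -44
  sig32 = max2(-19, 25) = 25
  sig35 = min2(25, 1) = 1
  sig37 = add(-44, 1) = -43
  sig40 = min2(1, -43) = -43

After the edit, cleaning proceeds:
  sig1: a read changed (src2 1->3) — executes, giving 3.
  sig4: a read changed (sig1 1->3) — executes, giving -4 — identical to its old value.
  sig5: dirty, but its reads are unchanged (sig4 unchanged, sig4 unchanged); cached 16 stands.
  sig8: dirty, but its reads are unchanged (sig5 unchanged, sig2 unchanged); cached 16 stands.
  sig9: dirty, but its reads are unchanged (sig4 unchanged, sig8 unchanged); cached 16 stands.
  sig12: a read changed (sig1 1->3) — executes, giving 48.
  sig14: a read changed (sig12 16->48; sig1 1->3) — executes, giving 45.
  sig15: a read changed (sig14 15->45) — executes, giving -39.
  sig23: a read changed (sig14 15->45) — executes, giving -49.
  sig25: a read changed (sig12 16->48; sig15 -9->-39) — executes, giving 87.
  sig27: a read changed (sig25 25->87; sig23 -19->-49) — executes, giving 136.
  sig30: a read changed (sig27 44->136) — executes, giving -136.
  sig32: a read changed (sig23 -19->-49; sig25 25->87) — executes, giving 87.
  sig35: a read changed (sig32 25->87; src2 1->3) — executes, giving 3.
  sig37: a read changed (sig30 -44->-136; sig35 1->3) — executes, giving -133.
  sig40: a read changed (sig35 1->3; sig37 -43->-133) — executes, giving -133.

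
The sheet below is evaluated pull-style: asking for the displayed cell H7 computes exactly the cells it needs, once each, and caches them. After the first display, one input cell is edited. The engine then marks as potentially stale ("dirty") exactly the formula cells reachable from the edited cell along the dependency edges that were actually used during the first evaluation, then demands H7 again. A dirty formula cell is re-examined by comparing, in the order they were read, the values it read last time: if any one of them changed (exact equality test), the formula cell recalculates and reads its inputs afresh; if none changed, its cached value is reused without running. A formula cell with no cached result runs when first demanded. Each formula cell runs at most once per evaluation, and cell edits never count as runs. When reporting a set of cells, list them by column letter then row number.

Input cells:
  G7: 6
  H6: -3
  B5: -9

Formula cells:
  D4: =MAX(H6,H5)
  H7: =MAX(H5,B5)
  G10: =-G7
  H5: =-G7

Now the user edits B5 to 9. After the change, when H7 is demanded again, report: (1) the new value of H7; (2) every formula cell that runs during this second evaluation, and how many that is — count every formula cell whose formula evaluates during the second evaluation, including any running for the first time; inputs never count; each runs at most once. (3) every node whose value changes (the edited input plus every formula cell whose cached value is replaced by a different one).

Demanding H7 again yields 9.
1 formula cells run: H7.
The nodes whose values change: B5, H7.

First demand of the output computes:
  H5 = -(6) = -6
  H7 = MAX(-6, -9) = -6

After the edit, cleaning proceeds:
  H7: a read changed (B5 -9->9) — executes, giving 9.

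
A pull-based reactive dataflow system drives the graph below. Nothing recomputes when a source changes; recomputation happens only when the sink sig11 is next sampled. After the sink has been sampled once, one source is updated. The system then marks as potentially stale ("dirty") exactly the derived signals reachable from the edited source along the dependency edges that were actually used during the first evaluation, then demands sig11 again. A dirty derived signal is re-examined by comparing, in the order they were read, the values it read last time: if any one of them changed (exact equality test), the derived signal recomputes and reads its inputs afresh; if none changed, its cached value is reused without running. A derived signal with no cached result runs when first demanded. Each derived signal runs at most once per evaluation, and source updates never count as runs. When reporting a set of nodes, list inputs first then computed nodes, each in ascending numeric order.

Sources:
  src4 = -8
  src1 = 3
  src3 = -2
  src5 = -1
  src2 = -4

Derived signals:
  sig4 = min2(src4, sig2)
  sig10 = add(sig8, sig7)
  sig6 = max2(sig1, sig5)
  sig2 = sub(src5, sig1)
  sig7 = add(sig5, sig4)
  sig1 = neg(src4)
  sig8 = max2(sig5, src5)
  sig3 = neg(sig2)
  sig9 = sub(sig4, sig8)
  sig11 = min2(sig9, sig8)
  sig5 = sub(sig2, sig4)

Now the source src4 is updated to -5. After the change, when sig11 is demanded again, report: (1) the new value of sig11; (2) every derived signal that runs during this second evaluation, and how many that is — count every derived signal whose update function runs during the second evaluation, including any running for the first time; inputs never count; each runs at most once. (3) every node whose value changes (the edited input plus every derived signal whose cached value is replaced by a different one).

First evaluation (everything demanded from the output):
  sig1 = neg(-8) = 8
  sig2 = sub(-1, 8) = -9
  sig4 = min2(-8, -9) = -9
  sig5 = sub(-9, -9) = 0
  sig8 = max2(0, -1) = 0
  sig9 = sub(-9, 0) = -9
  sig11 = min2(-9, 0) = -9

Propagation after the edit:
  sig1: runs — src4 -8->-5; result 5.
  sig2: runs — sig1 8->5; result -6.
  sig4: runs — src4 -8->-5; sig2 -9->-6; result -6.
  sig5: runs — sig2 -9->-6; sig4 -9->-6; result 0 (same value as before).
  sig8: checked — values it read are unchanged (sig5 unchanged, src5 unchanged); reused cached 0 without running.
  sig9: runs — sig4 -9->-6; result -6.
  sig11: runs — sig9 -9->-6; result -6.

Key observation: the cutoff stops propagation at sig8 — its inputs' values are unchanged, so it reuses its cache.

New value of sig11: -6.
Derived signals that run: sig1, sig2, sig4, sig5, sig9, sig11 — 6 in total.
Values that change: src4, sig1, sig2, sig4, sig9, sig11.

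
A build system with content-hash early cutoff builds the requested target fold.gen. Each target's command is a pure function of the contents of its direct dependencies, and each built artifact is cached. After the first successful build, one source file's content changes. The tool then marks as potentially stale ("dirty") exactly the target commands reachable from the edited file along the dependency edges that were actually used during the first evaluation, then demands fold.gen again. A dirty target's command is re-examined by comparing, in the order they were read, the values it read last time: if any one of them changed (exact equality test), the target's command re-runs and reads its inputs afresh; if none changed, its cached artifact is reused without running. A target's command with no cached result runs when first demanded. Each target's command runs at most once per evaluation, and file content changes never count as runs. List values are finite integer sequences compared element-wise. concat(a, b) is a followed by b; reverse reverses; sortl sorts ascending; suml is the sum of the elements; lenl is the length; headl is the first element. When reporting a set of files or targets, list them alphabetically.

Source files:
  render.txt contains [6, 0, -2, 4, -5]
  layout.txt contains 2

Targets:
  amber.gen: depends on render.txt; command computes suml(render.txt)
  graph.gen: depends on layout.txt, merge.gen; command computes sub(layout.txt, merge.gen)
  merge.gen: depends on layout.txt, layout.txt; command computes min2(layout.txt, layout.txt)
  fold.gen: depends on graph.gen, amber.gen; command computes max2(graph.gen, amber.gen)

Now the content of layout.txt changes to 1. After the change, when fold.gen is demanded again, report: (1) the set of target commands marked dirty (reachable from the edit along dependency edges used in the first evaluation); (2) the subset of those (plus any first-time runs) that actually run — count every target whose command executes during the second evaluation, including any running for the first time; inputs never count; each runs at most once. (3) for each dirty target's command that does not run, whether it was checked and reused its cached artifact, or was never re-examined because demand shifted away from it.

Marked dirty: fold.gen, graph.gen, merge.gen.
Target commands that run: graph.gen, merge.gen — 2 in total.
Checked but reused from cache: fold.gen.
Key observation: the change is absorbed at graph.gen — it re-runs but produces the same value, and the output's value is unchanged.

First evaluation (everything demanded from the output):
  amber.gen = suml([6, 0, -2, 4, -5]) = 3
  merge.gen = min2(2, 2) = 2
  graph.gen = sub(2, 2) = 0
  fold.gen = max2(0, 3) = 3

Propagation after the edit:
  merge.gen: runs — layout.txt 2->1; layout.txt 2->1; result 1.
  graph.gen: runs — layout.txt 2->1; merge.gen 2->1; result 0 (same value as before).
  fold.gen: checked — values it read are unchanged (graph.gen unchanged, amber.gen unchanged); reused cached 3 without running.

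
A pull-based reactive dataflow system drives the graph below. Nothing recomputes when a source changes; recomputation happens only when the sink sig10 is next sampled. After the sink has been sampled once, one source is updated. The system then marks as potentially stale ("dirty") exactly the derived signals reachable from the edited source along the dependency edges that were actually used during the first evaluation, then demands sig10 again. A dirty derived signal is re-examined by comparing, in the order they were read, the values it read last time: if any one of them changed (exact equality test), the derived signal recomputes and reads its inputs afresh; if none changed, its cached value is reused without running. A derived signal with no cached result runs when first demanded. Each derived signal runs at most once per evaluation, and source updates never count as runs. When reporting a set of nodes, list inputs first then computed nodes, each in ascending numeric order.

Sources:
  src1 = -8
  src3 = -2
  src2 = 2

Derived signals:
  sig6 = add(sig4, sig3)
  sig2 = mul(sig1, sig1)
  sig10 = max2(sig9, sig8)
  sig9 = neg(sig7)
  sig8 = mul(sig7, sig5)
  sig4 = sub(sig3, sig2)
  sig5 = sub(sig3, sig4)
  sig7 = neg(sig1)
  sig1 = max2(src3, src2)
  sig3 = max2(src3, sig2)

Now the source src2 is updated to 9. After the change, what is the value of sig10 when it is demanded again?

New value of sig10: 9.

First evaluation (everything demanded from the output):
  sig1 = max2(-2, 2) = 2
  sig2 = mul(2, 2) = 4
  sig3 = max2(-2, 4) = 4
  sig4 = sub(4, 4) = 0
  sig5 = sub(4, 0) = 4
  sig7 = neg(2) = -2
  sig8 = mul(-2, 4) = -8
  sig9 = neg(-2) = 2
  sig10 = max2(2, -8) = 2

Propagation after the edit:
  sig1: runs — src2 2->9; result 9.
  sig2: runs — sig1 2->9; sig1 2->9; result 81.
  sig3: runs — sig2 4->81; result 81.
  sig4: runs — sig3 4->81; sig2 4->81; result 0 (same value as before).
  sig5: runs — sig3 4->81; result 81.
  sig7: runs — sig1 2->9; result -9.
  sig8: runs — sig7 -2->-9; sig5 4->81; result -729.
  sig9: runs — sig7 -2->-9; result 9.
  sig10: runs — sig9 2->9; sig8 -8->-729; result 9.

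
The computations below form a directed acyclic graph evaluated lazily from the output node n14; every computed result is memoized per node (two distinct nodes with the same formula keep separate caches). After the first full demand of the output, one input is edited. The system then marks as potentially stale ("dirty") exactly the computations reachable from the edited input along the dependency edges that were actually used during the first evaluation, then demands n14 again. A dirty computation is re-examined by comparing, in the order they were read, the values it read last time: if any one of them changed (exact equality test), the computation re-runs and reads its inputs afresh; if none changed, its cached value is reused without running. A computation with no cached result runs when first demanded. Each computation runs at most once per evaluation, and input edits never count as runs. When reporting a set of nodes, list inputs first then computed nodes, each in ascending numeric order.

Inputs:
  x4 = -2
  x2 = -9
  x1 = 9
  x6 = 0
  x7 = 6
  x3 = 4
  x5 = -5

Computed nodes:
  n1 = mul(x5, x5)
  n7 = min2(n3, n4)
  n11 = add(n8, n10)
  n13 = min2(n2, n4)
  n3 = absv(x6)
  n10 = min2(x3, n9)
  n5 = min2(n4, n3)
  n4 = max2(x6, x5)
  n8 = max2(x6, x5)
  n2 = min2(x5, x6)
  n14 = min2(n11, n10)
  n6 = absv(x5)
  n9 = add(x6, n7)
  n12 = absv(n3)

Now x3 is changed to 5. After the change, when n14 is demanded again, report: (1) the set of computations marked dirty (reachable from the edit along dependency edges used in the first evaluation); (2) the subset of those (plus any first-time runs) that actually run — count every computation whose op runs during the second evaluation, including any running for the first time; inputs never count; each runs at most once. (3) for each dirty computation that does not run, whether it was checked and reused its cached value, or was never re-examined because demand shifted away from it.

First demand of the output computes:
  n3 = absv(0) = 0
  n4 = max2(0, -5) = 0
  n7 = min2(0, 0) = 0
  n8 = max2(0, -5) = 0
  n9 = add(0, 0) = 0
  n10 = min2(4, 0) = 0
  n11 = add(0, 0) = 0
  n14 = min2(0, 0) = 0

After the edit, cleaning proceeds:
  n10: a read changed (x3 4->5) — executes, giving 0 — identical to its old value.
  n11: dirty, but its reads are unchanged (n8 unchanged, n10 unchanged); cached 0 stands.
  n14: dirty, but its reads are unchanged (n11 unchanged, n10 unchanged); cached 0 stands.

Note the absorption at n10: it re-runs yet its value is the same, leaving the output's value untouched.

The edit dirties: n10, n11, n14.
1 computations run: n10.
Cache hits after checking: n11, n14.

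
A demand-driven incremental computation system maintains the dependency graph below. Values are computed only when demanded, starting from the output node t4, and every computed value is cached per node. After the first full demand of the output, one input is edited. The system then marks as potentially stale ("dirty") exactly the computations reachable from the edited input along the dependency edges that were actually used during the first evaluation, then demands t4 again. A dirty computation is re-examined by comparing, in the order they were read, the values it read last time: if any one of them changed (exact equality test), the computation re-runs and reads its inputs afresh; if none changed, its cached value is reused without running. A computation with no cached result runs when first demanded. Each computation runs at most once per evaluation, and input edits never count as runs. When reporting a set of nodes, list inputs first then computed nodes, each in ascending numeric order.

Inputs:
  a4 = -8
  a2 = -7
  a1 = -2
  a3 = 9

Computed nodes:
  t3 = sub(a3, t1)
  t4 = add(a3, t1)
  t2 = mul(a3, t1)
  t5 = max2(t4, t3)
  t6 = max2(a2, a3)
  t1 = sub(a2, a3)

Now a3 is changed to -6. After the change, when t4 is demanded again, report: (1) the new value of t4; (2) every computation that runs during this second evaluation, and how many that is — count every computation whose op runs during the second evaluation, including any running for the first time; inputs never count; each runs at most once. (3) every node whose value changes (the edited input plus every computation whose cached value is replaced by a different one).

New value of t4: -7.
Computations that run: t1, t4 — 2 in total.
Values that change: a3, t1.

First evaluation (everything demanded from the output):
  t1 = sub(-7, 9) = -16
  t4 = add(9, -16) = -7

Propagation after the edit:
  t1: runs — a3 9->-6; result -1.
  t4: runs — a3 9->-6; t1 -16->-1; result -7 (same value as before).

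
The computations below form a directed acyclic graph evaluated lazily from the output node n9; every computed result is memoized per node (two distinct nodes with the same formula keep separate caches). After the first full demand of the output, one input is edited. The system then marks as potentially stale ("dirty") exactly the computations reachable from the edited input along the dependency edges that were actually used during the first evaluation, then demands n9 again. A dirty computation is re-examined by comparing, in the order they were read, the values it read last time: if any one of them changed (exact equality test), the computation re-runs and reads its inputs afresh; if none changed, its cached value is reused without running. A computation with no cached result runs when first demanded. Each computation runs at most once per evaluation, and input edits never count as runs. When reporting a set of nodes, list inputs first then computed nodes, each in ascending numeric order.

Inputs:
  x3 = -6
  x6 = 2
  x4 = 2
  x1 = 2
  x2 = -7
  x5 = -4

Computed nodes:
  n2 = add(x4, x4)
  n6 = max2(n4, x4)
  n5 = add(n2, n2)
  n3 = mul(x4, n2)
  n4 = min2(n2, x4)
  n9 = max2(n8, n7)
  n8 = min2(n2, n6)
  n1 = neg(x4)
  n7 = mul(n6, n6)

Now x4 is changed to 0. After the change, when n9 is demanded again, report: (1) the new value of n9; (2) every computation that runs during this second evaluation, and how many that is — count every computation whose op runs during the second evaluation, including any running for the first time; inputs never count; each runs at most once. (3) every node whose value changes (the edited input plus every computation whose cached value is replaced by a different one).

Demanding n9 again yields 0.
6 computations run: n2, n4, n6, n7, n8, n9.
The nodes whose values change: x4, n2, n4, n6, n7, n8, n9.

First demand of the output computes:
  n2 = add(2, 2) = 4
  n4 = min2(4, 2) = 2
  n6 = max2(2, 2) = 2
  n7 = mul(2, 2) = 4
  n8 = min2(4, 2) = 2
  n9 = max2(2, 4) = 4

After the edit, cleaning proceeds:
  n2: a read changed (x4 2->0; x4 2->0) — executes, giving 0.
  n4: a read changed (n2 4->0; x4 2->0) — executes, giving 0.
  n6: a read changed (n4 2->0; x4 2->0) — executes, giving 0.
  n7: a read changed (n6 2->0; n6 2->0) — executes, giving 0.
  n8: a read changed (n2 4->0; n6 2->0) — executes, giving 0.
  n9: a read changed (n8 2->0; n7 4->0) — executes, giving 0.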